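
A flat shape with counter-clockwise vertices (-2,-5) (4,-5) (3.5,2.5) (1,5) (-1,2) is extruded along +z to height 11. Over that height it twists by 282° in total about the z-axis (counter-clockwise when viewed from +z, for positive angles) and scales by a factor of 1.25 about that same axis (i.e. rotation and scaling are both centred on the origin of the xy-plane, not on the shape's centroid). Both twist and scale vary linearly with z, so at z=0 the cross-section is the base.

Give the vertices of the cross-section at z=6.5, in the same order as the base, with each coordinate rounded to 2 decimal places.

Cross-section at z=6.5: (3.56,5.05) (-3.14,6.64) (-4.57,-1.86) (-2.44,-5.32) (0.59,-2.50)

t = z/height = 6.5/11 = 0.590909
s = 1 + (scale-1)·z/height = 1 + (1.25-1)·6.5/11 = 1.147727
θ = twist·z/height = 282°·6.5/11 = 166.6364° = 2.908353 rad
cos θ = -0.972923, sin θ = 0.231130 (intermediates below are computed at full precision and shown rounded to 5 d.p.)
v1: (-2,-5) → rotate → (3.10150,4.40235) → ×s → (3.55967,5.05270) → (3.56,5.05)
v2: (4,-5) → rotate → (-2.73604,5.78914) → ×s → (-3.14023,6.64435) → (-3.14,6.64)
v3: (3.5,2.5) → rotate → (-3.98306,-1.62335) → ×s → (-4.57146,-1.86316) → (-4.57,-1.86)
v4: (1,5) → rotate → (-2.12858,-4.63348) → ×s → (-2.44302,-5.31798) → (-2.44,-5.32)
v5: (-1,2) → rotate → (0.51066,-2.17698) → ×s → (0.58610,-2.49857) → (0.59,-2.50)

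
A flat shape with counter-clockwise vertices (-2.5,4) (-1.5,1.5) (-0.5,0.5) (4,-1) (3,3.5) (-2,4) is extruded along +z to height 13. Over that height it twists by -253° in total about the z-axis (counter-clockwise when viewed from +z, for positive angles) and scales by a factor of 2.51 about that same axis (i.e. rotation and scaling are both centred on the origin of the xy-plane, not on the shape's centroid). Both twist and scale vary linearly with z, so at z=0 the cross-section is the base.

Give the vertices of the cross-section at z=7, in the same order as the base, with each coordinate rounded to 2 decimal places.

t = z/height = 7/13 = 0.538462
s = 1 + (scale-1)·z/height = 1 + (2.51-1)·7/13 = 1.813077
θ = twist·z/height = -253°·7/13 = -136.2308° = -2.377675 rad
cos θ = -0.722132, sin θ = -0.691755 (intermediates below are computed at full precision and shown rounded to 5 d.p.)
v1: (-2.5,4) → rotate → (4.57235,-1.15914) → ×s → (8.29002,-2.10161) → (8.29,-2.10)
v2: (-1.5,1.5) → rotate → (2.12083,-0.04556) → ×s → (3.84523,-0.08261) → (3.85,-0.08)
v3: (-0.5,0.5) → rotate → (0.70694,-0.01519) → ×s → (1.28174,-0.02754) → (1.28,-0.03)
v4: (4,-1) → rotate → (-3.58028,-2.04489) → ×s → (-6.49133,-3.70754) → (-6.49,-3.71)
v5: (3,3.5) → rotate → (0.25475,-4.60273) → ×s → (0.46188,-8.34510) → (0.46,-8.35)
v6: (-2,4) → rotate → (4.21129,-1.50502) → ×s → (7.63538,-2.72871) → (7.64,-2.73)

Cross-section at z=7: (8.29,-2.10) (3.85,-0.08) (1.28,-0.03) (-6.49,-3.71) (0.46,-8.35) (7.64,-2.73)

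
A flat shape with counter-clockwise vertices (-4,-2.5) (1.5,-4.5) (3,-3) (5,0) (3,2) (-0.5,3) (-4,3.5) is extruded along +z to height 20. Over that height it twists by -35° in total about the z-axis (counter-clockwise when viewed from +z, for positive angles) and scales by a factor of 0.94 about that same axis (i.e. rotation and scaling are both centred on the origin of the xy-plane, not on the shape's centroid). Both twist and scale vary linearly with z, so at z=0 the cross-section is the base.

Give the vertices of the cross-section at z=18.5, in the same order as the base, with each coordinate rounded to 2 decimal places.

t = z/height = 18.5/20 = 0.925
s = 1 + (scale-1)·z/height = 1 + (0.94-1)·18.5/20 = 0.944500
θ = twist·z/height = -35°·18.5/20 = -32.3750° = -0.565050 rad
cos θ = 0.844562, sin θ = -0.535458 (intermediates below are computed at full precision and shown rounded to 5 d.p.)
v1: (-4,-2.5) → rotate → (-4.71689,0.03043) → ×s → (-4.45510,0.02874) → (-4.46,0.03)
v2: (1.5,-4.5) → rotate → (-1.14272,-4.60371) → ×s → (-1.07930,-4.34821) → (-1.08,-4.35)
v3: (3,-3) → rotate → (0.92731,-4.14006) → ×s → (0.87584,-3.91029) → (0.88,-3.91)
v4: (5,0) → rotate → (4.22281,-2.67729) → ×s → (3.98844,-2.52870) → (3.99,-2.53)
v5: (3,2) → rotate → (3.60460,0.08275) → ×s → (3.40455,0.07816) → (3.40,0.08)
v6: (-0.5,3) → rotate → (1.18409,2.80141) → ×s → (1.11838,2.64594) → (1.12,2.65)
v7: (-4,3.5) → rotate → (-1.50414,5.09780) → ×s → (-1.42066,4.81487) → (-1.42,4.81)

Cross-section at z=18.5: (-4.46,0.03) (-1.08,-4.35) (0.88,-3.91) (3.99,-2.53) (3.40,0.08) (1.12,2.65) (-1.42,4.81)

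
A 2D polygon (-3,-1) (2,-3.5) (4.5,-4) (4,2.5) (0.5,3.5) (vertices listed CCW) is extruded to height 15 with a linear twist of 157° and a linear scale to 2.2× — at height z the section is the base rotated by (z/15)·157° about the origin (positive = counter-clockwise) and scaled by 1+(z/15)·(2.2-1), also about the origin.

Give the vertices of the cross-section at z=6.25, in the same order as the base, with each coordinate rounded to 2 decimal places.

Cross-section at z=6.25: (-0.51,-4.72) (6.02,0.54) (8.26,3.64) (-0.91,7.02) (-4.46,2.87)

t = z/height = 6.25/15 = 0.416667
s = 1 + (scale-1)·z/height = 1 + (2.2-1)·6.25/15 = 1.500000
θ = twist·z/height = 157°·6.25/15 = 65.4167° = 1.141736 rad
cos θ = 0.416016, sin θ = 0.909357 (intermediates below are computed at full precision and shown rounded to 5 d.p.)
v1: (-3,-1) → rotate → (-0.33869,-3.14409) → ×s → (-0.50804,-4.71613) → (-0.51,-4.72)
v2: (2,-3.5) → rotate → (4.01478,0.36266) → ×s → (6.02217,0.54399) → (6.02,0.54)
v3: (4.5,-4) → rotate → (5.50950,2.42804) → ×s → (8.26425,3.64206) → (8.26,3.64)
v4: (4,2.5) → rotate → (-0.60933,4.67747) → ×s → (-0.91399,7.01620) → (-0.91,7.02)
v5: (0.5,3.5) → rotate → (-2.97474,1.91074) → ×s → (-4.46211,2.86610) → (-4.46,2.87)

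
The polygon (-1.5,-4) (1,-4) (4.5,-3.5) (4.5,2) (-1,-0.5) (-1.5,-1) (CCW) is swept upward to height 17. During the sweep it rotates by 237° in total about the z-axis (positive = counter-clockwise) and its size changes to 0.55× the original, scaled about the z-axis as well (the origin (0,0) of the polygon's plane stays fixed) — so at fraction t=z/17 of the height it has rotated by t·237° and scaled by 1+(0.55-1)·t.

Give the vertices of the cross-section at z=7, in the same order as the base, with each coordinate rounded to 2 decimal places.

t = z/height = 7/17 = 0.411765
s = 1 + (scale-1)·z/height = 1 + (0.55-1)·7/17 = 0.814706
θ = twist·z/height = 237°·7/17 = 97.5882° = 1.703236 rad
cos θ = -0.132053, sin θ = 0.991243 (intermediates below are computed at full precision and shown rounded to 5 d.p.)
v1: (-1.5,-4) → rotate → (4.16305,-0.95865) → ×s → (3.39166,-0.78102) → (3.39,-0.78)
v2: (1,-4) → rotate → (3.83292,1.51945) → ×s → (3.12270,1.23791) → (3.12,1.24)
v3: (4.5,-3.5) → rotate → (2.87511,4.92278) → ×s → (2.34237,4.01062) → (2.34,4.01)
v4: (4.5,2) → rotate → (-2.57672,4.19649) → ×s → (-2.09927,3.41890) → (-2.10,3.42)
v5: (-1,-0.5) → rotate → (0.62767,-0.92522) → ×s → (0.51137,-0.75378) → (0.51,-0.75)
v6: (-1.5,-1) → rotate → (1.18932,-1.35481) → ×s → (0.96895,-1.10377) → (0.97,-1.10)

Cross-section at z=7: (3.39,-0.78) (3.12,1.24) (2.34,4.01) (-2.10,3.42) (0.51,-0.75) (0.97,-1.10)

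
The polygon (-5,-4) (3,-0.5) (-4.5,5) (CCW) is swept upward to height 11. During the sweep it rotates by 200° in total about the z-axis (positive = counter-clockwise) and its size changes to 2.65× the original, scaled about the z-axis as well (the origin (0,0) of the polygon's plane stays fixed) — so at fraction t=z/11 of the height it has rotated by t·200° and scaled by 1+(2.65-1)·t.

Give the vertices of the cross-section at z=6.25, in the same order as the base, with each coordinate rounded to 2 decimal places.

t = z/height = 6.25/11 = 0.568182
s = 1 + (scale-1)·z/height = 1 + (2.65-1)·6.25/11 = 1.937500
θ = twist·z/height = 200°·6.25/11 = 113.6364° = 1.983329 rad
cos θ = -0.400931, sin θ = 0.916108 (intermediates below are computed at full precision and shown rounded to 5 d.p.)
v1: (-5,-4) → rotate → (5.66909,-2.97682) → ×s → (10.98386,-5.76759) → (10.98,-5.77)
v2: (3,-0.5) → rotate → (-0.74474,2.94879) → ×s → (-1.44293,5.71328) → (-1.44,5.71)
v3: (-4.5,5) → rotate → (-2.77635,-6.12714) → ×s → (-5.37919,-11.87134) → (-5.38,-11.87)

Cross-section at z=6.25: (10.98,-5.77) (-1.44,5.71) (-5.38,-11.87)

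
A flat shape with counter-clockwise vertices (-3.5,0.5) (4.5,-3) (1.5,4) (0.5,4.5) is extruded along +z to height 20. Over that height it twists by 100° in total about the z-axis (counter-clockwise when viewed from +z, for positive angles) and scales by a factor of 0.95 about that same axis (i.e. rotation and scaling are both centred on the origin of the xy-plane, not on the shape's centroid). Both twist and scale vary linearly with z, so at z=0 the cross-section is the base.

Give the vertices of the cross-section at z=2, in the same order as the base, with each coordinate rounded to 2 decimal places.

t = z/height = 2/20 = 0.1
s = 1 + (scale-1)·z/height = 1 + (0.95-1)·2/20 = 0.995000
θ = twist·z/height = 100°·2/20 = 10.0000° = 0.174533 rad
cos θ = 0.984808, sin θ = 0.173648 (intermediates below are computed at full precision and shown rounded to 5 d.p.)
v1: (-3.5,0.5) → rotate → (-3.53365,-0.11536) → ×s → (-3.51598,-0.11479) → (-3.52,-0.11)
v2: (4.5,-3) → rotate → (4.95258,-2.17301) → ×s → (4.92782,-2.16214) → (4.93,-2.16)
v3: (1.5,4) → rotate → (0.78262,4.19970) → ×s → (0.77871,4.17870) → (0.78,4.18)
v4: (0.5,4.5) → rotate → (-0.28901,4.51846) → ×s → (-0.28757,4.49587) → (-0.29,4.50)

Cross-section at z=2: (-3.52,-0.11) (4.93,-2.16) (0.78,4.18) (-0.29,4.50)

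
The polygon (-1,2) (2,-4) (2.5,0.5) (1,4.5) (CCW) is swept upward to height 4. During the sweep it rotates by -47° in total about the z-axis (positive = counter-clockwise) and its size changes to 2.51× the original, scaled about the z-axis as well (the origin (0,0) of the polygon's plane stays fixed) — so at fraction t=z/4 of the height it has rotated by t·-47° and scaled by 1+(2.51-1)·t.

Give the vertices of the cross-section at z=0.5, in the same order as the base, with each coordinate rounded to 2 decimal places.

t = z/height = 0.5/4 = 0.125
s = 1 + (scale-1)·z/height = 1 + (2.51-1)·0.5/4 = 1.188750
θ = twist·z/height = -47°·0.5/4 = -5.8750° = -0.102538 rad
cos θ = 0.994748, sin θ = -0.102359 (intermediates below are computed at full precision and shown rounded to 5 d.p.)
v1: (-1,2) → rotate → (-0.79003,2.09185) → ×s → (-0.93915,2.48669) → (-0.94,2.49)
v2: (2,-4) → rotate → (1.58006,-4.18371) → ×s → (1.87830,-4.97338) → (1.88,-4.97)
v3: (2.5,0.5) → rotate → (2.53805,0.24148) → ×s → (3.01710,0.28706) → (3.02,0.29)
v4: (1,4.5) → rotate → (1.45536,4.37401) → ×s → (1.73006,5.19960) → (1.73,5.20)

Cross-section at z=0.5: (-0.94,2.49) (1.88,-4.97) (3.02,0.29) (1.73,5.20)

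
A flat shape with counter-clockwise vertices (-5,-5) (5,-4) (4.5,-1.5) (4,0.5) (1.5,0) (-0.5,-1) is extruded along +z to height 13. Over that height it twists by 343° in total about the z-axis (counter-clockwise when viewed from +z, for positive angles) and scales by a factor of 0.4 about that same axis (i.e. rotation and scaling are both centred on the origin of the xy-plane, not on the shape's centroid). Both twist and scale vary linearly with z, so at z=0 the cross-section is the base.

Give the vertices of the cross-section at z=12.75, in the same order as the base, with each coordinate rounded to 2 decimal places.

Cross-section at z=12.75: (-2.71,-1.06) (1.23,-2.33) (1.45,-1.31) (1.59,-0.47) (0.57,-0.25) (-0.35,-0.29)

t = z/height = 12.75/13 = 0.980769
s = 1 + (scale-1)·z/height = 1 + (0.4-1)·12.75/13 = 0.411538
θ = twist·z/height = 343°·12.75/13 = 336.4038° = 5.871355 rad
cos θ = 0.916390, sin θ = -0.400288 (intermediates below are computed at full precision and shown rounded to 5 d.p.)
v1: (-5,-5) → rotate → (-6.58339,-2.58051) → ×s → (-2.70932,-1.06198) → (-2.71,-1.06)
v2: (5,-4) → rotate → (2.98080,-5.66700) → ×s → (1.22671,-2.33219) → (1.23,-2.33)
v3: (4.5,-1.5) → rotate → (3.52332,-3.17588) → ×s → (1.44998,-1.30700) → (1.45,-1.31)
v4: (4,0.5) → rotate → (3.86570,-1.14296) → ×s → (1.59089,-0.47037) → (1.59,-0.47)
v5: (1.5,0) → rotate → (1.37458,-0.60043) → ×s → (0.56569,-0.24710) → (0.57,-0.25)
v6: (-0.5,-1) → rotate → (-0.85848,-0.71625) → ×s → (-0.35330,-0.29476) → (-0.35,-0.29)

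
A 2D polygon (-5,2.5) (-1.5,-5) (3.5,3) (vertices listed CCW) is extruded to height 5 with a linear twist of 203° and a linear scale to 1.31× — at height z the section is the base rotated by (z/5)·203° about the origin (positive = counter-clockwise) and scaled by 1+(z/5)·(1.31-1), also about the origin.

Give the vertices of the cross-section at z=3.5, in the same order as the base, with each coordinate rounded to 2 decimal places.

Cross-section at z=3.5: (2.93,-6.14) (5.18,3.68) (-5.60,-0.26)

t = z/height = 3.5/5 = 0.7
s = 1 + (scale-1)·z/height = 1 + (1.31-1)·3.5/5 = 1.217000
θ = twist·z/height = 203°·3.5/5 = 142.1000° = 2.480113 rad
cos θ = -0.789084, sin θ = 0.614285 (intermediates below are computed at full precision and shown rounded to 5 d.p.)
v1: (-5,2.5) → rotate → (2.40971,-5.04414) → ×s → (2.93261,-6.13871) → (2.93,-6.14)
v2: (-1.5,-5) → rotate → (4.25505,3.02399) → ×s → (5.17840,3.68020) → (5.18,3.68)
v3: (3.5,3) → rotate → (-4.60465,-0.21725) → ×s → (-5.60386,-0.26440) → (-5.60,-0.26)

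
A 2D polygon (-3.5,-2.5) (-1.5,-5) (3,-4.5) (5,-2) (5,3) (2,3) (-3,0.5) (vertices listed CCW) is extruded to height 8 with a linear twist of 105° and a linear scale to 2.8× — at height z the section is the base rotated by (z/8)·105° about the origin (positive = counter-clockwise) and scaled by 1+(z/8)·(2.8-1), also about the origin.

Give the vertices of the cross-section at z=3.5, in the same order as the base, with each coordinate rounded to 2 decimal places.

t = z/height = 3.5/8 = 0.4375
s = 1 + (scale-1)·z/height = 1 + (2.8-1)·3.5/8 = 1.787500
θ = twist·z/height = 105°·3.5/8 = 45.9375° = 0.801761 rad
cos θ = 0.695443, sin θ = 0.718582 (intermediates below are computed at full precision and shown rounded to 5 d.p.)
v1: (-3.5,-2.5) → rotate → (-0.63760,-4.25364) → ×s → (-1.13970,-7.60339) → (-1.14,-7.60)
v2: (-1.5,-5) → rotate → (2.54974,-4.55509) → ×s → (4.55767,-8.14222) → (4.56,-8.14)
v3: (3,-4.5) → rotate → (5.31995,-0.97375) → ×s → (9.50940,-1.74057) → (9.51,-1.74)
v4: (5,-2) → rotate → (4.91438,2.20202) → ×s → (8.78445,3.93612) → (8.78,3.94)
v5: (5,3) → rotate → (1.32147,5.67924) → ×s → (2.36212,10.15163) → (2.36,10.15)
v6: (2,3) → rotate → (-0.76486,3.52349) → ×s → (-1.36719,6.29824) → (-1.37,6.30)
v7: (-3,0.5) → rotate → (-2.44562,-1.80802) → ×s → (-4.37154,-3.23184) → (-4.37,-3.23)

Cross-section at z=3.5: (-1.14,-7.60) (4.56,-8.14) (9.51,-1.74) (8.78,3.94) (2.36,10.15) (-1.37,6.30) (-4.37,-3.23)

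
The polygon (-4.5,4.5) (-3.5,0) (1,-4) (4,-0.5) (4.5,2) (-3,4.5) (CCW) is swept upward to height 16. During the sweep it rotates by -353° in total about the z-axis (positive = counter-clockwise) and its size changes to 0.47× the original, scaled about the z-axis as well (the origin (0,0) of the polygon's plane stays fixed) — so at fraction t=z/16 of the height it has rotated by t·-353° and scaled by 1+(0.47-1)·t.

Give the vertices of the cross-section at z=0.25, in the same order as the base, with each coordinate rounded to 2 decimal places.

Cross-section at z=0.25: (-4.01,4.87) (-3.45,0.33) (0.61,-4.04) (3.90,-0.87) (4.63,1.55) (-2.53,4.73)

t = z/height = 0.25/16 = 0.015625
s = 1 + (scale-1)·z/height = 1 + (0.47-1)·0.25/16 = 0.991719
θ = twist·z/height = -353°·0.25/16 = -5.5156° = -0.096266 rad
cos θ = 0.995370, sin θ = -0.096117 (intermediates below are computed at full precision and shown rounded to 5 d.p.)
v1: (-4.5,4.5) → rotate → (-4.04664,4.91169) → ×s → (-4.01313,4.87102) → (-4.01,4.87)
v2: (-3.5,0) → rotate → (-3.48380,0.33641) → ×s → (-3.45494,0.33362) → (-3.45,0.33)
v3: (1,-4) → rotate → (0.61090,-4.07760) → ×s → (0.60584,-4.04383) → (0.61,-4.04)
v4: (4,-0.5) → rotate → (3.93342,-0.88215) → ×s → (3.90085,-0.87485) → (3.90,-0.87)
v5: (4.5,2) → rotate → (4.67140,1.55821) → ×s → (4.63271,1.54531) → (4.63,1.55)
v6: (-3,4.5) → rotate → (-2.55358,4.76752) → ×s → (-2.53244,4.72804) → (-2.53,4.73)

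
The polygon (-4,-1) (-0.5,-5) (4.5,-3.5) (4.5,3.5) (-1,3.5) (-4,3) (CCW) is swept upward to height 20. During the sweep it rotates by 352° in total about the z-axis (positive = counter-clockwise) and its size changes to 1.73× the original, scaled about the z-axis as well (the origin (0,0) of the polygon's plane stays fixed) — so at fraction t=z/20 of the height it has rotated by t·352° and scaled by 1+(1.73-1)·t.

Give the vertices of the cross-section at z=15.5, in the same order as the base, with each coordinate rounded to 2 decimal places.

Cross-section at z=15.5: (-1.87,6.18) (-7.86,0.40) (-5.13,-7.31) (5.82,-6.77) (5.40,1.83) (4.39,6.48)

t = z/height = 15.5/20 = 0.775
s = 1 + (scale-1)·z/height = 1 + (1.73-1)·15.5/20 = 1.565750
θ = twist·z/height = 352°·15.5/20 = 272.8000° = 4.761258 rad
cos θ = 0.048850, sin θ = -0.998806 (intermediates below are computed at full precision and shown rounded to 5 d.p.)
v1: (-4,-1) → rotate → (-1.19421,3.94637) → ×s → (-1.86983,6.17904) → (-1.87,6.18)
v2: (-0.5,-5) → rotate → (-5.01846,0.25515) → ×s → (-7.85765,0.39951) → (-7.86,0.40)
v3: (4.5,-3.5) → rotate → (-3.27600,-4.66560) → ×s → (-5.12939,-7.30517) → (-5.13,-7.31)
v4: (4.5,3.5) → rotate → (3.71565,-4.32365) → ×s → (5.81777,-6.76976) → (5.82,-6.77)
v5: (-1,3.5) → rotate → (3.44697,1.16978) → ×s → (5.39710,1.83158) → (5.40,1.83)
v6: (-4,3) → rotate → (2.80102,4.14177) → ×s → (4.38570,6.48498) → (4.39,6.48)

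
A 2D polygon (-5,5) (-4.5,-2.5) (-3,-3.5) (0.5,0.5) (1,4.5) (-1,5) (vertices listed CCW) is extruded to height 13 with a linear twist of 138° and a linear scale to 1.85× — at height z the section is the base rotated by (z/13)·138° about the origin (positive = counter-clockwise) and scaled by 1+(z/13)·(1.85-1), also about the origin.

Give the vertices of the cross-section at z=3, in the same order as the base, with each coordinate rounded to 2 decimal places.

Cross-section at z=3: (-8.24,1.92) (-2.99,-5.38) (-0.84,-5.45) (0.19,0.82) (-1.82,5.20) (-4.17,4.45)

t = z/height = 3/13 = 0.230769
s = 1 + (scale-1)·z/height = 1 + (1.85-1)·3/13 = 1.196154
θ = twist·z/height = 138°·3/13 = 31.8462° = 0.555820 rad
cos θ = 0.849468, sin θ = 0.527640 (intermediates below are computed at full precision and shown rounded to 5 d.p.)
v1: (-5,5) → rotate → (-6.88554,1.60914) → ×s → (-8.23617,1.92478) → (-8.24,1.92)
v2: (-4.5,-2.5) → rotate → (-2.50351,-4.49805) → ×s → (-2.99458,-5.38036) → (-2.99,-5.38)
v3: (-3,-3.5) → rotate → (-0.70166,-4.55606) → ×s → (-0.83930,-5.44975) → (-0.84,-5.45)
v4: (0.5,0.5) → rotate → (0.16091,0.68855) → ×s → (0.19248,0.82362) → (0.19,0.82)
v5: (1,4.5) → rotate → (-1.52491,4.35025) → ×s → (-1.82403,5.20356) → (-1.82,5.20)
v6: (-1,5) → rotate → (-3.48767,3.71970) → ×s → (-4.17179,4.44933) → (-4.17,4.45)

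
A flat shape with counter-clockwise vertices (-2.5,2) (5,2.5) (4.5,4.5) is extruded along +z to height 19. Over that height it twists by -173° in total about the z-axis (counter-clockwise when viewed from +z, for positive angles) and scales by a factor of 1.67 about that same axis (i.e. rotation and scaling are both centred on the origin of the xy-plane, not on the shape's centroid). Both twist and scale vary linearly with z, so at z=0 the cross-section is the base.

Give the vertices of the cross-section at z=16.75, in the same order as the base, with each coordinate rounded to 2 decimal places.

Cross-section at z=16.75: (5.00,-0.99) (-5.22,-7.20) (-3.05,-9.65)

t = z/height = 16.75/19 = 0.881579
s = 1 + (scale-1)·z/height = 1 + (1.67-1)·16.75/19 = 1.590658
θ = twist·z/height = -173°·16.75/19 = -152.5132° = -2.661857 rad
cos θ = -0.887117, sin θ = -0.461545 (intermediates below are computed at full precision and shown rounded to 5 d.p.)
v1: (-2.5,2) → rotate → (3.14088,-0.62037) → ×s → (4.99607,-0.98680) → (5.00,-0.99)
v2: (5,2.5) → rotate → (-3.28172,-4.52552) → ×s → (-5.22010,-7.19855) → (-5.22,-7.20)
v3: (4.5,4.5) → rotate → (-1.91507,-6.06898) → ×s → (-3.04623,-9.65367) → (-3.05,-9.65)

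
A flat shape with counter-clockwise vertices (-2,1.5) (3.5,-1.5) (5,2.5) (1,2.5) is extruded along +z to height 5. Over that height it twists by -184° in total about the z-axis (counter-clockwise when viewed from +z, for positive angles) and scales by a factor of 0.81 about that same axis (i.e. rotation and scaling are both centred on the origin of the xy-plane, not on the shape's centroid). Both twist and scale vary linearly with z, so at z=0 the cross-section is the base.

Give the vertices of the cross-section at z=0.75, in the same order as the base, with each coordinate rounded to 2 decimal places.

Cross-section at z=0.75: (-1.05,2.19) (2.34,-2.87) (5.43,-0.10) (1.99,1.70)

t = z/height = 0.75/5 = 0.15
s = 1 + (scale-1)·z/height = 1 + (0.81-1)·0.75/5 = 0.971500
θ = twist·z/height = -184°·0.75/5 = -27.6000° = -0.481711 rad
cos θ = 0.886204, sin θ = -0.463296 (intermediates below are computed at full precision and shown rounded to 5 d.p.)
v1: (-2,1.5) → rotate → (-1.07746,2.25590) → ×s → (-1.04676,2.19160) → (-1.05,2.19)
v2: (3.5,-1.5) → rotate → (2.40677,-2.95084) → ×s → (2.33818,-2.86674) → (2.34,-2.87)
v3: (5,2.5) → rotate → (5.58926,-0.10097) → ×s → (5.42996,-0.09809) → (5.43,-0.10)
v4: (1,2.5) → rotate → (2.04444,1.75221) → ×s → (1.98618,1.70227) → (1.99,1.70)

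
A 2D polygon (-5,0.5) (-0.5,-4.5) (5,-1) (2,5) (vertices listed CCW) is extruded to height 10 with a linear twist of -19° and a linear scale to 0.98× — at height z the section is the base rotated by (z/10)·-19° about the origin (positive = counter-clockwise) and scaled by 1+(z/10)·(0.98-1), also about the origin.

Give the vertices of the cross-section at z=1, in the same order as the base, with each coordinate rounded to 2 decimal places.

t = z/height = 1/10 = 0.1
s = 1 + (scale-1)·z/height = 1 + (0.98-1)·1/10 = 0.998000
θ = twist·z/height = -19°·1/10 = -1.9000° = -0.033161 rad
cos θ = 0.999450, sin θ = -0.033155 (intermediates below are computed at full precision and shown rounded to 5 d.p.)
v1: (-5,0.5) → rotate → (-4.98067,0.66550) → ×s → (-4.97071,0.66417) → (-4.97,0.66)
v2: (-0.5,-4.5) → rotate → (-0.64892,-4.48095) → ×s → (-0.64763,-4.47199) → (-0.65,-4.47)
v3: (5,-1) → rotate → (4.96410,-1.16523) → ×s → (4.95417,-1.16290) → (4.95,-1.16)
v4: (2,5) → rotate → (2.16468,4.93094) → ×s → (2.16035,4.92108) → (2.16,4.92)

Cross-section at z=1: (-4.97,0.66) (-0.65,-4.47) (4.95,-1.16) (2.16,4.92)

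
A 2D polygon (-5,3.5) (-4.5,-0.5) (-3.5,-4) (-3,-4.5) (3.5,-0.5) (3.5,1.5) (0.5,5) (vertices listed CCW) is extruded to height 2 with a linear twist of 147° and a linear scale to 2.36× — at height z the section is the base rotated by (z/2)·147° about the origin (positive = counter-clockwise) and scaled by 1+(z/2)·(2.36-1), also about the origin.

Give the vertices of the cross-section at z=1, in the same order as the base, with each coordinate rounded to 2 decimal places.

Cross-section at z=1: (-8.02,-6.38) (-1.34,-7.49) (4.77,-7.55) (5.82,-6.98) (2.48,5.40) (-0.75,6.35) (-7.82,3.19)

t = z/height = 1/2 = 0.5
s = 1 + (scale-1)·z/height = 1 + (2.36-1)·1/2 = 1.680000
θ = twist·z/height = 147°·1/2 = 73.5000° = 1.282817 rad
cos θ = 0.284015, sin θ = 0.958820 (intermediates below are computed at full precision and shown rounded to 5 d.p.)
v1: (-5,3.5) → rotate → (-4.77595,-3.80004) → ×s → (-8.02359,-6.38408) → (-8.02,-6.38)
v2: (-4.5,-0.5) → rotate → (-0.79866,-4.45670) → ×s → (-1.34175,-7.48725) → (-1.34,-7.49)
v3: (-3.5,-4) → rotate → (2.84123,-4.49193) → ×s → (4.77326,-7.54644) → (4.77,-7.55)
v4: (-3,-4.5) → rotate → (3.46264,-4.15453) → ×s → (5.81724,-6.97961) → (5.82,-6.98)
v5: (3.5,-0.5) → rotate → (1.47346,3.21386) → ×s → (2.47542,5.39929) → (2.48,5.40)
v6: (3.5,1.5) → rotate → (-0.44418,3.78189) → ×s → (-0.74622,6.35358) → (-0.75,6.35)
v7: (0.5,5) → rotate → (-4.65209,1.89949) → ×s → (-7.81551,3.19114) → (-7.82,3.19)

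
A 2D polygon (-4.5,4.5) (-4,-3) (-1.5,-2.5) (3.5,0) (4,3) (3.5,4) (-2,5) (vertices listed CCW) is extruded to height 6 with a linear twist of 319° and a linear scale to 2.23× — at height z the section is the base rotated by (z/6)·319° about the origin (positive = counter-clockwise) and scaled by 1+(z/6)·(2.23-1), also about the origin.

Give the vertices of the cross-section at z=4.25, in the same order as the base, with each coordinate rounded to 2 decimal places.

t = z/height = 4.25/6 = 0.708333
s = 1 + (scale-1)·z/height = 1 + (2.23-1)·4.25/6 = 1.871250
θ = twist·z/height = 319°·4.25/6 = 225.9583° = 3.943717 rad
cos θ = -0.695181, sin θ = -0.718834 (intermediates below are computed at full precision and shown rounded to 5 d.p.)
v1: (-4.5,4.5) → rotate → (6.36307,0.10644) → ×s → (11.90690,0.19917) → (11.91,0.20)
v2: (-4,-3) → rotate → (0.62422,4.96088) → ×s → (1.16808,9.28305) → (1.17,9.28)
v3: (-1.5,-2.5) → rotate → (-0.75431,2.81620) → ×s → (-1.41151,5.26982) → (-1.41,5.27)
v4: (3.5,0) → rotate → (-2.43313,-2.51592) → ×s → (-4.55300,-4.70792) → (-4.55,-4.71)
v5: (4,3) → rotate → (-0.62422,-4.96088) → ×s → (-1.16808,-9.28305) → (-1.17,-9.28)
v6: (3.5,4) → rotate → (0.44220,-5.29665) → ×s → (0.82747,-9.91135) → (0.83,-9.91)
v7: (-2,5) → rotate → (4.98453,-2.03824) → ×s → (9.32731,-3.81405) → (9.33,-3.81)

Cross-section at z=4.25: (11.91,0.20) (1.17,9.28) (-1.41,5.27) (-4.55,-4.71) (-1.17,-9.28) (0.83,-9.91) (9.33,-3.81)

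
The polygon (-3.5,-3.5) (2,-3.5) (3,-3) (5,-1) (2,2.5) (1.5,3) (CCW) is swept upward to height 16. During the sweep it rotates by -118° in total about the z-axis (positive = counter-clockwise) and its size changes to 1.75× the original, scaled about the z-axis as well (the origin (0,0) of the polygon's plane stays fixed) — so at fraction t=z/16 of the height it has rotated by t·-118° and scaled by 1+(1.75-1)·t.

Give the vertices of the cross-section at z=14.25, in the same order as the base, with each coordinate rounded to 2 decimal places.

t = z/height = 14.25/16 = 0.890625
s = 1 + (scale-1)·z/height = 1 + (1.75-1)·14.25/16 = 1.667969
θ = twist·z/height = -118°·14.25/16 = -105.0938° = -1.834232 rad
cos θ = -0.260399, sin θ = -0.965501 (intermediates below are computed at full precision and shown rounded to 5 d.p.)
v1: (-3.5,-3.5) → rotate → (-2.46786,4.29065) → ×s → (-4.11631,7.15667) → (-4.12,7.16)
v2: (2,-3.5) → rotate → (-3.90005,-1.01960) → ×s → (-6.50516,-1.70067) → (-6.51,-1.70)
v3: (3,-3) → rotate → (-3.67770,-2.11531) → ×s → (-6.13429,-3.52826) → (-6.13,-3.53)
v4: (5,-1) → rotate → (-2.26750,-4.56711) → ×s → (-3.78211,-7.61779) → (-3.78,-7.62)
v5: (2,2.5) → rotate → (1.89295,-2.58200) → ×s → (3.15739,-4.30670) → (3.16,-4.31)
v6: (1.5,3) → rotate → (2.50590,-2.22945) → ×s → (4.17977,-3.71865) → (4.18,-3.72)

Cross-section at z=14.25: (-4.12,7.16) (-6.51,-1.70) (-6.13,-3.53) (-3.78,-7.62) (3.16,-4.31) (4.18,-3.72)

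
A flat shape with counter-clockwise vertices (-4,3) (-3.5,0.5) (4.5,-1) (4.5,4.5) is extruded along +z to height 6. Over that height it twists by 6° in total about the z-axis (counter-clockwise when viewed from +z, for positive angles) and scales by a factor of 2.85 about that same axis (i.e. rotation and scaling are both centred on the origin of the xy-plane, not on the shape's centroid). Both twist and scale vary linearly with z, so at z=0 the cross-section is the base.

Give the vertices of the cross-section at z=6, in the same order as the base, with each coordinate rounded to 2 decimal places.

Cross-section at z=6: (-12.23,7.31) (-10.07,0.37) (13.05,-1.49) (11.41,14.10)

t = z/height = 6/6 = 1
s = 1 + (scale-1)·z/height = 1 + (2.85-1)·6/6 = 2.850000
θ = twist·z/height = 6°·6/6 = 6.0000° = 0.104720 rad
cos θ = 0.994522, sin θ = 0.104528 (intermediates below are computed at full precision and shown rounded to 5 d.p.)
v1: (-4,3) → rotate → (-4.29167,2.56545) → ×s → (-12.23127,7.31154) → (-12.23,7.31)
v2: (-3.5,0.5) → rotate → (-3.53309,0.13141) → ×s → (-10.06931,0.37452) → (-10.07,0.37)
v3: (4.5,-1) → rotate → (4.57988,-0.52414) → ×s → (13.05265,-1.49381) → (13.05,-1.49)
v4: (4.5,4.5) → rotate → (4.00497,4.94573) → ×s → (11.41417,14.09532) → (11.41,14.10)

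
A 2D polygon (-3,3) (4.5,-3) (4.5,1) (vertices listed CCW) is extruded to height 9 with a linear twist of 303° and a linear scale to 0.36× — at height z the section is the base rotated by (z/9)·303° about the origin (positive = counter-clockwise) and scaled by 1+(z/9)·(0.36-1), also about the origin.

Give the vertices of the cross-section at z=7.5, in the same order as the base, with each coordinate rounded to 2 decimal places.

t = z/height = 7.5/9 = 0.833333
s = 1 + (scale-1)·z/height = 1 + (0.36-1)·7.5/9 = 0.466667
θ = twist·z/height = 303°·7.5/9 = 252.5000° = 4.406956 rad
cos θ = -0.300706, sin θ = -0.953717 (intermediates below are computed at full precision and shown rounded to 5 d.p.)
v1: (-3,3) → rotate → (3.76327,1.95903) → ×s → (1.75619,0.91422) → (1.76,0.91)
v2: (4.5,-3) → rotate → (-4.21433,-3.38961) → ×s → (-1.96669,-1.58182) → (-1.97,-1.58)
v3: (4.5,1) → rotate → (-0.39946,-4.59243) → ×s → (-0.18641,-2.14313) → (-0.19,-2.14)

Cross-section at z=7.5: (1.76,0.91) (-1.97,-1.58) (-0.19,-2.14)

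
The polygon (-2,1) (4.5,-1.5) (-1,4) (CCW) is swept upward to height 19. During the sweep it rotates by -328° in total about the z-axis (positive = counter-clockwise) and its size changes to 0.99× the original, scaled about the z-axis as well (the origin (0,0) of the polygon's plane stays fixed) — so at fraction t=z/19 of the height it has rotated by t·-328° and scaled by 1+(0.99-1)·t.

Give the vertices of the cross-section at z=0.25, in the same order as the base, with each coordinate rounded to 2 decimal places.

Cross-section at z=0.25: (-1.92,1.15) (4.37,-1.83) (-0.70,4.06)

t = z/height = 0.25/19 = 0.0131579
s = 1 + (scale-1)·z/height = 1 + (0.99-1)·0.25/19 = 0.999868
θ = twist·z/height = -328°·0.25/19 = -4.3158° = -0.075325 rad
cos θ = 0.997164, sin θ = -0.075254 (intermediates below are computed at full precision and shown rounded to 5 d.p.)
v1: (-2,1) → rotate → (-1.91908,1.14767) → ×s → (-1.91882,1.14752) → (-1.92,1.15)
v2: (4.5,-1.5) → rotate → (4.37436,-1.83439) → ×s → (4.37378,-1.83415) → (4.37,-1.83)
v3: (-1,4) → rotate → (-0.69615,4.06391) → ×s → (-0.69606,4.06338) → (-0.70,4.06)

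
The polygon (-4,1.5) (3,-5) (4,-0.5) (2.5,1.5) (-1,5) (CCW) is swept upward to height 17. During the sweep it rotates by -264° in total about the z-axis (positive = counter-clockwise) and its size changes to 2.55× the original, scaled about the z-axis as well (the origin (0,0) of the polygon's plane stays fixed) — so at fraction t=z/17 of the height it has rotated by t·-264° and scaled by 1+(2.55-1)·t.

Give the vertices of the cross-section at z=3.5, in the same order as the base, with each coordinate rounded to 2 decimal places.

t = z/height = 3.5/17 = 0.205882
s = 1 + (scale-1)·z/height = 1 + (2.55-1)·3.5/17 = 1.319118
θ = twist·z/height = -264°·3.5/17 = -54.3529° = -0.948638 rad
cos θ = 0.582791, sin θ = -0.812622 (intermediates below are computed at full precision and shown rounded to 5 d.p.)
v1: (-4,1.5) → rotate → (-1.11223,4.12468) → ×s → (-1.46716,5.44093) → (-1.47,5.44)
v2: (3,-5) → rotate → (-2.31474,-5.35182) → ×s → (-3.05341,-7.05968) → (-3.05,-7.06)
v3: (4,-0.5) → rotate → (1.92485,-3.54188) → ×s → (2.53911,-4.67216) → (2.54,-4.67)
v4: (2.5,1.5) → rotate → (2.67591,-1.15737) → ×s → (3.52984,-1.52671) → (3.53,-1.53)
v5: (-1,5) → rotate → (3.48032,3.72658) → ×s → (4.59095,4.91579) → (4.59,4.92)

Cross-section at z=3.5: (-1.47,5.44) (-3.05,-7.06) (2.54,-4.67) (3.53,-1.53) (4.59,4.92)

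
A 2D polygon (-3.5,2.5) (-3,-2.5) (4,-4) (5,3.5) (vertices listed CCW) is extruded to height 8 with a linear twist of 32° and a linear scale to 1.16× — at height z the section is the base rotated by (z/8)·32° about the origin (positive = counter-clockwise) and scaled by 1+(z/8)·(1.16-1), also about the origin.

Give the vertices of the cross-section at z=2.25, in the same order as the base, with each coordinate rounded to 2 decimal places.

Cross-section at z=2.25: (-4.02,2.01) (-2.69,-3.07) (4.78,-3.47) (4.59,4.43)

t = z/height = 2.25/8 = 0.28125
s = 1 + (scale-1)·z/height = 1 + (1.16-1)·2.25/8 = 1.045000
θ = twist·z/height = 32°·2.25/8 = 9.0000° = 0.157080 rad
cos θ = 0.987688, sin θ = 0.156434 (intermediates below are computed at full precision and shown rounded to 5 d.p.)
v1: (-3.5,2.5) → rotate → (-3.84800,1.92170) → ×s → (-4.02116,2.00818) → (-4.02,2.01)
v2: (-3,-2.5) → rotate → (-2.57198,-2.93852) → ×s → (-2.68772,-3.07076) → (-2.69,-3.07)
v3: (4,-4) → rotate → (4.57649,-3.32502) → ×s → (4.78243,-3.47464) → (4.78,-3.47)
v4: (5,3.5) → rotate → (4.39092,4.23908) → ×s → (4.58851,4.42984) → (4.59,4.43)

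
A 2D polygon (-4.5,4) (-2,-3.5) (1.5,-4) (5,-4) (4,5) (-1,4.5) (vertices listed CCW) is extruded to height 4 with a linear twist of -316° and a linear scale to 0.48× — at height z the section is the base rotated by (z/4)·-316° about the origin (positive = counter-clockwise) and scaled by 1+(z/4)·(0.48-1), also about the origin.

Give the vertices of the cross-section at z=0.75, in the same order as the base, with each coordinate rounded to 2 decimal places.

t = z/height = 0.75/4 = 0.1875
s = 1 + (scale-1)·z/height = 1 + (0.48-1)·0.75/4 = 0.902500
θ = twist·z/height = -316°·0.75/4 = -59.2500° = -1.034108 rad
cos θ = 0.511293, sin θ = -0.859406 (intermediates below are computed at full precision and shown rounded to 5 d.p.)
v1: (-4.5,4) → rotate → (1.13681,5.91250) → ×s → (1.02597,5.33603) → (1.03,5.34)
v2: (-2,-3.5) → rotate → (-4.03051,-0.07071) → ×s → (-3.63753,-0.06382) → (-3.64,-0.06)
v3: (1.5,-4) → rotate → (-2.67069,-3.33428) → ×s → (-2.41029,-3.00919) → (-2.41,-3.01)
v4: (5,-4) → rotate → (-0.88116,-6.34220) → ×s → (-0.79525,-5.72384) → (-0.80,-5.72)
v5: (4,5) → rotate → (6.34220,-0.88116) → ×s → (5.72384,-0.79525) → (5.72,-0.80)
v6: (-1,4.5) → rotate → (3.35604,3.16023) → ×s → (3.02882,2.85210) → (3.03,2.85)

Cross-section at z=0.75: (1.03,5.34) (-3.64,-0.06) (-2.41,-3.01) (-0.80,-5.72) (5.72,-0.80) (3.03,2.85)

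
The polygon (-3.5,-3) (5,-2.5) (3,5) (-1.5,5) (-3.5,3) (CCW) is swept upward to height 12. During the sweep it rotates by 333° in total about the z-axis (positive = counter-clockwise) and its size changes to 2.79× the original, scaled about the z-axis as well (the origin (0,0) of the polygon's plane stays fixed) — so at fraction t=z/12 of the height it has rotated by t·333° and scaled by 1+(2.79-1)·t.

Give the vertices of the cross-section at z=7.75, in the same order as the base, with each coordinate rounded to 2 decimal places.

Cross-section at z=7.75: (2.46,9.63) (-11.92,-1.78) (0.90,-12.54) (8.84,-6.97) (9.89,-0.96)

t = z/height = 7.75/12 = 0.645833
s = 1 + (scale-1)·z/height = 1 + (2.79-1)·7.75/12 = 2.156042
θ = twist·z/height = 333°·7.75/12 = 215.0625° = 3.753549 rad
cos θ = -0.818526, sin θ = -0.574470 (intermediates below are computed at full precision and shown rounded to 5 d.p.)
v1: (-3.5,-3) → rotate → (1.14143,4.46622) → ×s → (2.46097,9.62936) → (2.46,9.63)
v2: (5,-2.5) → rotate → (-5.52880,-0.82603) → ×s → (-11.92033,-1.78096) → (-11.92,-1.78)
v3: (3,5) → rotate → (0.41677,-5.81604) → ×s → (0.89857,-12.53962) → (0.90,-12.54)
v4: (-1.5,5) → rotate → (4.10014,-3.23092) → ×s → (8.84007,-6.96601) → (8.84,-6.97)
v5: (-3.5,3) → rotate → (4.58825,-0.44493) → ×s → (9.89246,-0.95930) → (9.89,-0.96)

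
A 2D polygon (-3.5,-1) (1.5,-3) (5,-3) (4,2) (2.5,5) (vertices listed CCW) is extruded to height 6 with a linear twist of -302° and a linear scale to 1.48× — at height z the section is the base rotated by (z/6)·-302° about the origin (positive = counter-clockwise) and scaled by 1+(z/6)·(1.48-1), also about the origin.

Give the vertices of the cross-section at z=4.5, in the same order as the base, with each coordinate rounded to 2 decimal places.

Cross-section at z=4.5: (4.26,-2.52) (1.56,4.29) (-1.72,7.74) (-5.72,2.07) (-7.27,-2.21)

t = z/height = 4.5/6 = 0.75
s = 1 + (scale-1)·z/height = 1 + (1.48-1)·4.5/6 = 1.360000
θ = twist·z/height = -302°·4.5/6 = -226.5000° = -3.953171 rad
cos θ = -0.688355, sin θ = 0.725374 (intermediates below are computed at full precision and shown rounded to 5 d.p.)
v1: (-3.5,-1) → rotate → (3.13462,-1.85046) → ×s → (4.26308,-2.51662) → (4.26,-2.52)
v2: (1.5,-3) → rotate → (1.14359,3.15313) → ×s → (1.55528,4.28825) → (1.56,4.29)
v3: (5,-3) → rotate → (-1.26565,5.69194) → ×s → (-1.72128,7.74103) → (-1.72,7.74)
v4: (4,2) → rotate → (-4.20417,1.52479) → ×s → (-5.71767,2.07371) → (-5.72,2.07)
v5: (2.5,5) → rotate → (-5.34776,-1.62834) → ×s → (-7.27295,-2.21454) → (-7.27,-2.21)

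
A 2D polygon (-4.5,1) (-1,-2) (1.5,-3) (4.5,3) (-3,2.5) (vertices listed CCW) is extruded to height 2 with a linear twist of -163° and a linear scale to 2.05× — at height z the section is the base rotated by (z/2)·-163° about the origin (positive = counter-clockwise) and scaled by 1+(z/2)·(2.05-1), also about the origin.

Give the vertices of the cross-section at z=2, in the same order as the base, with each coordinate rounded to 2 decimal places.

Cross-section at z=2: (9.42,0.74) (0.76,4.52) (-4.74,4.98) (-7.02,-8.58) (7.38,-3.10)

t = z/height = 2/2 = 1
s = 1 + (scale-1)·z/height = 1 + (2.05-1)·2/2 = 2.050000
θ = twist·z/height = -163°·2/2 = -163.0000° = -2.844887 rad
cos θ = -0.956305, sin θ = -0.292372 (intermediates below are computed at full precision and shown rounded to 5 d.p.)
v1: (-4.5,1) → rotate → (4.59574,0.35937) → ×s → (9.42127,0.73670) → (9.42,0.74)
v2: (-1,-2) → rotate → (0.37156,2.20498) → ×s → (0.76170,4.52021) → (0.76,4.52)
v3: (1.5,-3) → rotate → (-2.31157,2.43036) → ×s → (-4.73872,4.98223) → (-4.74,4.98)
v4: (4.5,3) → rotate → (-3.42626,-4.18459) → ×s → (-7.02383,-8.57840) → (-7.02,-8.58)
v5: (-3,2.5) → rotate → (3.59984,-1.51365) → ×s → (7.37968,-3.10298) → (7.38,-3.10)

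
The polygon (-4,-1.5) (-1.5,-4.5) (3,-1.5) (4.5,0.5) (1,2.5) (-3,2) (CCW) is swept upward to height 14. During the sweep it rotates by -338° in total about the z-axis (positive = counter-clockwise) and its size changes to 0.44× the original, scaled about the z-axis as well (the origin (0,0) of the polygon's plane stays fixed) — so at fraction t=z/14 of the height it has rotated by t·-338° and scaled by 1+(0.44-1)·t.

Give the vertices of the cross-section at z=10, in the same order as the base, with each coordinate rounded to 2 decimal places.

Cross-section at z=10: (1.94,-1.68) (2.80,0.50) (-0.07,2.01) (-1.55,2.23) (-1.60,-0.19) (-0.19,-2.15)

t = z/height = 10/14 = 0.714286
s = 1 + (scale-1)·z/height = 1 + (0.44-1)·10/14 = 0.600000
θ = twist·z/height = -338°·10/14 = -241.4286° = -4.213723 rad
cos θ = -0.478254, sin θ = 0.878222 (intermediates below are computed at full precision and shown rounded to 5 d.p.)
v1: (-4,-1.5) → rotate → (3.23035,-2.79551) → ×s → (1.93821,-1.67730) → (1.94,-1.68)
v2: (-1.5,-4.5) → rotate → (4.66938,0.83481) → ×s → (2.80163,0.50089) → (2.80,0.50)
v3: (3,-1.5) → rotate → (-0.11743,3.35205) → ×s → (-0.07046,2.01123) → (-0.07,2.01)
v4: (4.5,0.5) → rotate → (-2.59125,3.71287) → ×s → (-1.55475,2.22772) → (-1.55,2.23)
v5: (1,2.5) → rotate → (-2.67381,-0.31741) → ×s → (-1.60428,-0.19045) → (-1.60,-0.19)
v6: (-3,2) → rotate → (-0.32168,-3.59117) → ×s → (-0.19301,-2.15470) → (-0.19,-2.15)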